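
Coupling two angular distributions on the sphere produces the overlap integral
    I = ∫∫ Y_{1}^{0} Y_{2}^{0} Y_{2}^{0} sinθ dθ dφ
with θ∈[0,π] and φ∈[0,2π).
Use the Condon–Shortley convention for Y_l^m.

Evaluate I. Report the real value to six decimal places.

L=5 odd ⇒ parity kills the (l;000) factor ⇒ I = 0

0.000000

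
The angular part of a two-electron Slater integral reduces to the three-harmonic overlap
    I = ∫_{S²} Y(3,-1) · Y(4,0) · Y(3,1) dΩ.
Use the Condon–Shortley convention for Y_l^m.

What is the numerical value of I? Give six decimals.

-0.025645

Rules hold: Σm=0, L=10 even, 1≤3≤7.
N = 7·9·7 = 441
Δ = 4!·2!·4!/11! = 1/34650
Racah Σ t=1..3: t=1:−1/72 t=2:+1/16 t=3:−1/72 = 5/144
⇒ 3j(3 4 3; 0 0 0)² = 2/77, sgn -1
Racah Σ t=2..4: t=2:+1/32 t=3:−1/36 t=4:+1/1152 = 5/1152
⇒ 3j(3 4 3; -1 0 1)² = 1/1386, sgn +1
4πI² = N·(3j₀)²·(3jₘ)² = 1/121
I = -1·√(0.00826446/4π) = -0.02564498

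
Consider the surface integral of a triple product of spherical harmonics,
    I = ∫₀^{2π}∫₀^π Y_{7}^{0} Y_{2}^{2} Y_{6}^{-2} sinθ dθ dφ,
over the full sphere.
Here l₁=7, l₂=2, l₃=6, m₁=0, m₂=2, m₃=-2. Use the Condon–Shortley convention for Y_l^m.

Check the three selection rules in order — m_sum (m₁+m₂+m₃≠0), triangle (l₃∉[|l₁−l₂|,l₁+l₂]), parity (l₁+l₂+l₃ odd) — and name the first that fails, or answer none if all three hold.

parity

Σmᵢ = 0  ✓
l₃∈[|l₁−l₂|,l₁+l₂]=[5,9], have l₃=6  ✓
Σlᵢ = 15 ⇒ odd  ✗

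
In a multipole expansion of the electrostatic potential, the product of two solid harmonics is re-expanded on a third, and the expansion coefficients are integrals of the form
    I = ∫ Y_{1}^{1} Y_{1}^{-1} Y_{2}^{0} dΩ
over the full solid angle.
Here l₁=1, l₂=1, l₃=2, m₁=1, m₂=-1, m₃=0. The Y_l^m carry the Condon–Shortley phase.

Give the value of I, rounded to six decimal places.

Rules hold: Σm=0, L=4 even, 0≤2≤2.
N = 3·3·5 = 45
Δ = 0!·2!·2!/5! = 1/30
Racah Σ t=0..0: t=0:+1/1 = 1/1
⇒ 3j(1 1 2; 0 0 0)² = 2/15, sgn +1
Racah Σ t=0..0: t=0:+1/4 = 1/4
⇒ 3j(1 1 2; 1 -1 0)² = 1/30, sgn +1
4πI² = N·(3j₀)²·(3jₘ)² = 1/5
I = +1·√(0.2/4π) = 0.12615663

0.126157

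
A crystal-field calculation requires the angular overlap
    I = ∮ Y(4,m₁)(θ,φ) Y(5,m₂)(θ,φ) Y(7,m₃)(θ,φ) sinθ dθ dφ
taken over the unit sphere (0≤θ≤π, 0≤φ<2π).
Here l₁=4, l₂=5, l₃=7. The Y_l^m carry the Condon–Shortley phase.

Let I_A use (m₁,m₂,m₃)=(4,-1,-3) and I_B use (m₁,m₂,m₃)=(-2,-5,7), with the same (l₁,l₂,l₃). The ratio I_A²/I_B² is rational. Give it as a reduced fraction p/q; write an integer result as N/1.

l's match ⇒ only the (l;m) 3-j factors differ between A and B.
A: triangle coeff Δ(4,5,7) = 1/6126120; Σ_t [0,0]: t=0:+1/829440 = 1/829440; (3j)²=35/2431 [(4 5 7; 4 -1 -3)], sign=+1
B: triangle coeff Δ(4,5,7) = 1/6126120; Σ_t [0,0]: t=0:+1/58060800 = 1/58060800; (3j)²=3/136 [(4 5 7; -2 -5 7)], sign=+1
I_A²/I_B² = (35/2431)/(3/136) = 280/429

280/429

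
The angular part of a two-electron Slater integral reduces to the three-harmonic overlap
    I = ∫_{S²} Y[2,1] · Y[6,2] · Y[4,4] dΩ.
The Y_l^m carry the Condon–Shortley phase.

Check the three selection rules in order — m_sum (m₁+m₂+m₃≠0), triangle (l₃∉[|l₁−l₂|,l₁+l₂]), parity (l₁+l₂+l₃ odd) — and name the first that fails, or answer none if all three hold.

azimuthal sum: 1 + 2 + 4 = 7  ✗
4 ≤ 4 ≤ 8 (triangle on l)
L = 2 + 6 + 4 = 12 (even)

m_sum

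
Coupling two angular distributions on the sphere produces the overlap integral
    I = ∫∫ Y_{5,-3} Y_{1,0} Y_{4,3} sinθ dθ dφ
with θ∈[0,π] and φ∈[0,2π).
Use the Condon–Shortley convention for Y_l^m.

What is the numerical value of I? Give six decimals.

-0.196426

Checks pass: Σm=0; 10 even; l₃=4∈[4,6].
(2·5+1)(2·1+1)(2·4+1) = 297
Δ: 2! 8! 0! / 11! → 1/495
sum: t=1:−1/576 = -1/576
3j²(5 1 4; 0 0 0) = Δ·Π!·Σ² = 5/99  (sign -1)
sum: t=1:−1/5040 = -1/5040
3j²(5 1 4; -3 0 3) = Δ·Π!·Σ² = 16/495  (sign +1)
combine: 4πI² = 297·5/99·16/495 = 16/33
take √, sign -1: I = -0.19642560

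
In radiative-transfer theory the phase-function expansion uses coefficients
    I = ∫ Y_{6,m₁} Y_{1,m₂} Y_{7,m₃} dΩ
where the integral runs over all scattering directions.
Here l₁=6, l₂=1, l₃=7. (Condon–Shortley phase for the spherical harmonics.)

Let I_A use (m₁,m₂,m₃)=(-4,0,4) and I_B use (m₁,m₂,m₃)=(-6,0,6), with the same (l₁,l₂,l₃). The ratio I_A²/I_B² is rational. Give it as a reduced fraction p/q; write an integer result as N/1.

33/13

Same 6,1,7: normalisation and zero-m 3j drop out of the ratio.
A: Δ: 0! 12! 2! / 15! → 1/1365; sum: t=0:+1/7257600 = 1/7257600; 3j²(6 1 7; -4 0 4) = Δ·Π!·Σ² = 11/455  (sign -1)
B: Δ: 0! 12! 2! / 15! → 1/1365; sum: t=0:+1/479001600 = 1/479001600; 3j²(6 1 7; -6 0 6) = Δ·Π!·Σ² = 1/105  (sign -1)
I_A²/I_B² = (11/455)/(1/105) = 33/13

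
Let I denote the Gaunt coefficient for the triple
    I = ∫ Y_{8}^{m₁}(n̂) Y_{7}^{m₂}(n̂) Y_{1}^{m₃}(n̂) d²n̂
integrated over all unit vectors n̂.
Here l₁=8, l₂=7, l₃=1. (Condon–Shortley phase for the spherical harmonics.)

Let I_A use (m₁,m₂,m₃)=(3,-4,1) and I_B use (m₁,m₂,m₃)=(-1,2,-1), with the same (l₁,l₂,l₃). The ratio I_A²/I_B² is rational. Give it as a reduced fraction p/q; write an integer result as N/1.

10/21

Shared (l₁,l₂,l₃)=(8,7,1): N and (l;000)² cancel in I_A²/I_B².
A: Δ = 14!·2!·0!/17! = 1/2040; Racah Σ t=3..3: t=3:−1/479001600 = -1/479001600; ⇒ 3j(8 7 1; 3 -4 1)² = 1/204, sgn -1
B: Δ = 14!·2!·0!/17! = 1/2040; Racah Σ t=9..9: t=9:−1/87091200 = -1/87091200; ⇒ 3j(8 7 1; -1 2 -1)² = 7/680, sgn -1
I_A²/I_B² = (1/204)/(7/680) = 10/21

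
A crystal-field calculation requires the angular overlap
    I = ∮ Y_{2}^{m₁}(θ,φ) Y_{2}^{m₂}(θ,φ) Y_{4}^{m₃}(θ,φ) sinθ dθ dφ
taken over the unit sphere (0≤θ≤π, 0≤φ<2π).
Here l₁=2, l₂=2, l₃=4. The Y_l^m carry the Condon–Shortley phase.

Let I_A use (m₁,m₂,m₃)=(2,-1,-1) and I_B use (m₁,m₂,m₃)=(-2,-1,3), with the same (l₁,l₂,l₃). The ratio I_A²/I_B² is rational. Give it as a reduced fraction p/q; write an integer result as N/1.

1/7

l's match ⇒ only the (l;m) 3-j factors differ between A and B.
A: triangle coeff Δ(2,2,4) = 1/630; Σ_t [0,0]: t=0:+1/144 = 1/144; (3j)²=1/126 [(2 2 4; 2 -1 -1)], sign=-1
B: triangle coeff Δ(2,2,4) = 1/630; Σ_t [0,0]: t=0:+1/144 = 1/144; (3j)²=1/18 [(2 2 4; -2 -1 3)], sign=-1
I_A²/I_B² = (1/126)/(1/18) = 1/7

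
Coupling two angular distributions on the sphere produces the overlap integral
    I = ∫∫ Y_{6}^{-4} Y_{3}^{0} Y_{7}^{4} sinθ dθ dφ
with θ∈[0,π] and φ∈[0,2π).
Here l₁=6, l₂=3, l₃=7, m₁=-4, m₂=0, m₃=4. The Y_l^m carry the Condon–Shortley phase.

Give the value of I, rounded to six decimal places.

m-sum 0 ✓  L=16 even ✓  3≤7≤9 ✓
Π(2lᵢ+1) = 13×7×15 = 1365
triangle coeff Δ(6,3,7) = 1/2042040
Σ_t [0,2]: t=0:+1/207360 t=1:−1/57600 t=2:+1/207360 = -1/129600
(3j)²=168/12155 [(6 3 7; 0 0 0)], sign=+1
Σ_t [0,2]: t=0:+1/43545600 t=1:−1/1451520 t=2:+1/967680 = 1/2721600
(3j)²=32/7735 [(6 3 7; -4 0 4)], sign=-1
⇒ 4πI² = 16128/206635
I = (-1)√(16128/206635/(4π)) = -0.07881037

-0.078810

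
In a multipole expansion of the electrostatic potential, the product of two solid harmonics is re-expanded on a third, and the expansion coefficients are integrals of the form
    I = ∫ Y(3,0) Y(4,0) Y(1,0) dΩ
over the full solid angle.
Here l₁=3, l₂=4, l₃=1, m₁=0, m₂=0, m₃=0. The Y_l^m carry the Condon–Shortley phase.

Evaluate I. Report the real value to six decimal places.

Checks pass: Σm=0; 8 even; l₃=1∈[1,7].
(2·3+1)(2·4+1)(2·1+1) = 189
Δ: 6! 0! 2! / 9! → 1/252
sum: t=3:−1/36 = -1/36
3j²(3 4 1; 0 0 0) = Δ·Π!·Σ² = 4/63  (sign +1)
(m-triple is (0,0,0) — same symbol as above.)
combine: 4πI² = 189·4/63·4/63 = 16/21
take √, sign +1: I = 0.24623252

0.246233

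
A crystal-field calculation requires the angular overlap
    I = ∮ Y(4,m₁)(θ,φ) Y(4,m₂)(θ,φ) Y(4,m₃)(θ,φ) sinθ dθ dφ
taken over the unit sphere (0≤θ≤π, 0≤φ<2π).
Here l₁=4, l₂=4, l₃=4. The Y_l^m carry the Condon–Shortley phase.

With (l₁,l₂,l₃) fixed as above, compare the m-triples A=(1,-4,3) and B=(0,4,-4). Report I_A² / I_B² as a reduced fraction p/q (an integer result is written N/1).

l's match ⇒ only the (l;m) 3-j factors differ between A and B.
A: triangle coeff Δ(4,4,4) = 1/450450; Σ_t [0,0]: t=0:+1/3456 = 1/3456; (3j)²=35/1287 [(4 4 4; 1 -4 3)], sign=-1
B: triangle coeff Δ(4,4,4) = 1/450450; Σ_t [4,4]: t=4:+1/13824 = 1/13824; (3j)²=14/1287 [(4 4 4; 0 4 -4)], sign=+1
I_A²/I_B² = (35/1287)/(14/1287) = 5/2

5/2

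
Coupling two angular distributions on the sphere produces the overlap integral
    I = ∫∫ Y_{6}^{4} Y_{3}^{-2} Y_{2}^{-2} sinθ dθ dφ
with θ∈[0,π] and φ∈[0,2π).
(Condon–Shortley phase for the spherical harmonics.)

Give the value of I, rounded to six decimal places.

0.000000

triangle: need 3≤l₃≤9, have 2; I=0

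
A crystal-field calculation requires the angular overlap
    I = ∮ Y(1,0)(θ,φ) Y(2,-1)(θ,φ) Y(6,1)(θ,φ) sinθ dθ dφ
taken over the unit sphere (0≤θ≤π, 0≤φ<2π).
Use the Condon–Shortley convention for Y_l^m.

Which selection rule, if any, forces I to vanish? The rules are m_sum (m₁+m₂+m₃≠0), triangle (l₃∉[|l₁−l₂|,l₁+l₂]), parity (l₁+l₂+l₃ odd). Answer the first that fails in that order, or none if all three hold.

triangle

azimuthal sum: 0 − 1 + 1 = 0  ✓
1 ≤ 6 ≤ 3 (triangle on l)  ✗
L = 1 + 2 + 6 = 9 (odd)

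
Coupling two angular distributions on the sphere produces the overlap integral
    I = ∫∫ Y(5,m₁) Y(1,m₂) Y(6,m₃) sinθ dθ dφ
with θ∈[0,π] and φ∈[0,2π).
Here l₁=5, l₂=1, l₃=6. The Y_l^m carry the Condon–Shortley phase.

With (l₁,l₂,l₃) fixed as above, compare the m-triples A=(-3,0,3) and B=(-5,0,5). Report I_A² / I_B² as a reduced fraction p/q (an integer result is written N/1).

Shared (l₁,l₂,l₃)=(5,1,6): N and (l;000)² cancel in I_A²/I_B².
A: Δ = 0!·10!·2!/13! = 1/858; Racah Σ t=0..0: t=0:+1/80640 = 1/80640; ⇒ 3j(5 1 6; -3 0 3)² = 9/286, sgn -1
B: Δ = 0!·10!·2!/13! = 1/858; Racah Σ t=0..0: t=0:+1/3628800 = 1/3628800; ⇒ 3j(5 1 6; -5 0 5)² = 1/78, sgn -1
I_A²/I_B² = (9/286)/(1/78) = 27/11

27/11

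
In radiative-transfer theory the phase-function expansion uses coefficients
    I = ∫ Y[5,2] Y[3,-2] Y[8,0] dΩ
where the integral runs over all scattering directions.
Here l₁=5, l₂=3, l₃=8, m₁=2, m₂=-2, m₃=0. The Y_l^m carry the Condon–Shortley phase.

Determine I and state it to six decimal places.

0.088863

m-sum 0 ✓  L=16 even ✓  2≤8≤8 ✓
Π(2lᵢ+1) = 11×7×17 = 1309
triangle coeff Δ(5,3,8) = 1/136136
Σ_t [0,0]: t=0:+1/518400 = 1/518400
(3j)²=56/2431 [(5 3 8; 0 0 0)], sign=+1
Σ_t [0,0]: t=0:+1/3628800 = 1/3628800
(3j)²=8/2431 [(5 3 8; 2 -2 0)], sign=+1
⇒ 4πI² = 3136/31603
I = (+1)√(3136/31603/(4π)) = 0.08886258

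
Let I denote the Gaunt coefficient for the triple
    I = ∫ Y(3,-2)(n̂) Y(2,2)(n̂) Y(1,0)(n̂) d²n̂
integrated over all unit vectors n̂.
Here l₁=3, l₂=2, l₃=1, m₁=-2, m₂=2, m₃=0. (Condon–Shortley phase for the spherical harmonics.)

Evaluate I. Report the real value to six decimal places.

m-sum 0 ✓  L=6 even ✓  1≤1≤5 ✓
Π(2lᵢ+1) = 7×5×3 = 105
triangle coeff Δ(3,2,1) = 1/105
Σ_t [2,2]: t=2:+1/4 = 1/4
(3j)²=3/35 [(3 2 1; 0 0 0)], sign=-1
Σ_t [4,4]: t=4:+1/24 = 1/24
(3j)²=1/21 [(3 2 1; -2 2 0)], sign=-1
⇒ 4πI² = 3/7
I = (+1)√(3/7/(4π)) = 0.18467439

0.184674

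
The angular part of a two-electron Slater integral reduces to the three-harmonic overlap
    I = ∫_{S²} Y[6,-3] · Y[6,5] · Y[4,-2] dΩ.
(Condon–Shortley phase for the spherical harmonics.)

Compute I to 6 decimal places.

-0.147064

m-sum 0 ✓  L=16 even ✓  0≤4≤12 ✓
Π(2lᵢ+1) = 13×13×9 = 1521
triangle coeff Δ(6,6,4) = 1/15315300
Σ_t [2,6]: t=2:+1/829440 t=3:−1/25920 t=4:+1/9216 t=5:−1/25920 t=6:+1/829440 = 7/207360
(3j)²=28/2431 [(6 6 4; 0 0 0)], sign=+1
Σ_t [7,8]: t=7:−1/483840 t=8:+1/1451520 = -1/725760
(3j)²=24/1547 [(6 6 4; -3 5 -2)], sign=-1
⇒ 4πI² = 864/3179
I = (-1)√(864/3179/(4π)) = -0.14706410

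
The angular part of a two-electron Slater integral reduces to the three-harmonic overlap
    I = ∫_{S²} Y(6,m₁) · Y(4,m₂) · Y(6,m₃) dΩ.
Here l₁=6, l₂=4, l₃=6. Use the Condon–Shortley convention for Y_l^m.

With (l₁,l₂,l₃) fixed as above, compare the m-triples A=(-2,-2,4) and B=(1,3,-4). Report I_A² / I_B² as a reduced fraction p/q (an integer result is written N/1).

529/3500

l's match ⇒ only the (l;m) 3-j factors differ between A and B.
A: triangle coeff Δ(6,4,6) = 1/15315300; Σ_t [0,2]: t=0:+1/3870720 t=1:−1/181440 t=2:+1/138240 = 23/11612160; (3j)²=529/204204 [(6 4 6; -2 -2 4)], sign=+1
B: triangle coeff Δ(6,4,6) = 1/15315300; Σ_t [3,4]: t=3:−1/207360 t=4:+1/725760 = -1/290304; (3j)²=125/7293 [(6 4 6; 1 3 -4)], sign=-1
I_A²/I_B² = (529/204204)/(125/7293) = 529/3500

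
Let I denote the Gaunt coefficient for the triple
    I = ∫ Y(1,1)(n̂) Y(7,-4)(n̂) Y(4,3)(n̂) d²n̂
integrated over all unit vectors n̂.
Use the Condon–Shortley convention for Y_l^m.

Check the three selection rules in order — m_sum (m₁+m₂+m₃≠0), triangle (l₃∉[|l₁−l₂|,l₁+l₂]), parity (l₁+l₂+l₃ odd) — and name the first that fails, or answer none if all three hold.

triangle

m₁+m₂+m₃ = 1 − 4 + 3 = 0  ✓
triangle: |1−7|=6 ≤ l₃=4 ≤ 1+7=8  ✗
parity: l₁+l₂+l₃ = 12 is even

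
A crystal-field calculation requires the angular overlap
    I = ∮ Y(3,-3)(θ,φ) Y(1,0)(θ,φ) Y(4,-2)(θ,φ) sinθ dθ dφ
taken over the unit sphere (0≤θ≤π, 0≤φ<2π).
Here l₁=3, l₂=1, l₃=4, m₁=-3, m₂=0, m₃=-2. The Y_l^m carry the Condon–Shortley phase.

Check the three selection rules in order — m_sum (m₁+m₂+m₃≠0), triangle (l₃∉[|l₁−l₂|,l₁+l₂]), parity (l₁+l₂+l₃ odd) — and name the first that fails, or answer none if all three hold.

m_sum

m₁+m₂+m₃ = -3 + 0 − 2 = -5  ✗
triangle: |3−1|=2 ≤ l₃=4 ≤ 3+1=4
parity: l₁+l₂+l₃ = 8 is even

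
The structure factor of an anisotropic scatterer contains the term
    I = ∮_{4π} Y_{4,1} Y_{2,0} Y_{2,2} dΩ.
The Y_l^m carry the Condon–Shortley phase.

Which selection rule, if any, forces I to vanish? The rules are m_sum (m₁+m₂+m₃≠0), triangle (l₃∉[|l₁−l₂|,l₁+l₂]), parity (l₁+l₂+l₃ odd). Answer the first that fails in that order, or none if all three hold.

m_sum

azimuthal sum: 1 + 0 + 2 = 3  ✗
2 ≤ 2 ≤ 6 (triangle on l)
L = 4 + 2 + 2 = 8 (even)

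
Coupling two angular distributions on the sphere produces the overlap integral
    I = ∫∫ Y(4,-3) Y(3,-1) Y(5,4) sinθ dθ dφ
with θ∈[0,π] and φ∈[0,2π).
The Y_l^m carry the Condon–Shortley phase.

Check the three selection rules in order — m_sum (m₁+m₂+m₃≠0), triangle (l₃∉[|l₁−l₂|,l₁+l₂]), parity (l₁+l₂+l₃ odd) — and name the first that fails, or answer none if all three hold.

m₁+m₂+m₃ = -3 − 1 + 4 = 0  ✓
triangle: |4−3|=1 ≤ l₃=5 ≤ 4+3=7  ✓
parity: l₁+l₂+l₃ = 12 is even  ✓

none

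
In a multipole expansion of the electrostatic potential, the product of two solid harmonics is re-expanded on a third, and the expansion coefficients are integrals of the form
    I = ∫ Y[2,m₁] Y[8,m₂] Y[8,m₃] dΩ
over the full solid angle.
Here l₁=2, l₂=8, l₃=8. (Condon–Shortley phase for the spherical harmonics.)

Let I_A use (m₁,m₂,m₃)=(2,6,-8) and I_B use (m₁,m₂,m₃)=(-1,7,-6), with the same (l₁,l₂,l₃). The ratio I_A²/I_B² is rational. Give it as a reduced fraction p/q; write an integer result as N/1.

l's match ⇒ only the (l;m) 3-j factors differ between A and B.
A: triangle coeff Δ(2,8,8) = 1/348840; Σ_t [0,0]: t=0:+1/348713164800 = 1/348713164800; (3j)²=2/969 [(2 8 8; 2 6 -8)], sign=+1
B: triangle coeff Δ(2,8,8) = 1/348840; Σ_t [1,2]: t=1:−1/174356582400 t=2:+1/12454041600 = 1/13412044800; (3j)²=169/7752 [(2 8 8; -1 7 -6)], sign=+1
I_A²/I_B² = (2/969)/(169/7752) = 16/169

16/169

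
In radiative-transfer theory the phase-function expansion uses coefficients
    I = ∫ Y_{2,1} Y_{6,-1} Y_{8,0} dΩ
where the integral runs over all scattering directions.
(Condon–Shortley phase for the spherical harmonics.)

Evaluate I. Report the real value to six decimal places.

Checks pass: Σm=0; 16 even; l₃=8∈[4,8].
(2·2+1)(2·6+1)(2·8+1) = 1105
Δ: 0! 4! 12! / 17! → 1/30940
sum: t=0:+1/2073600 = 1/2073600
3j²(2 6 8; 0 0 0) = Δ·Π!·Σ² = 28/1105  (sign +1)
sum: t=0:+1/3628800 = 1/3628800
3j²(2 6 8; 1 -1 0) = Δ·Π!·Σ² = 16/1105  (sign +1)
combine: 4πI² = 1105·28/1105·16/1105 = 448/1105
take √, sign +1: I = 0.17961927

0.179619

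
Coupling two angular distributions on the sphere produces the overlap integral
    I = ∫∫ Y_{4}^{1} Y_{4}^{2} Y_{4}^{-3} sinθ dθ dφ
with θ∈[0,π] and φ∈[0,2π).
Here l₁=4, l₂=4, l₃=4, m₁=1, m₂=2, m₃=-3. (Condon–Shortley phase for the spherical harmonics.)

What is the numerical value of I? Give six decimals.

m-sum 0 ✓  L=12 even ✓  0≤4≤8 ✓
Π(2lᵢ+1) = 9×9×9 = 729
triangle coeff Δ(4,4,4) = 1/450450
Σ_t [0,4]: t=0:+1/13824 t=1:−1/216 t=2:+1/64 t=3:−1/216 t=4:+1/13824 = 5/768
(3j)²=18/1001 [(4 4 4; 0 0 0)], sign=+1
Σ_t [2,3]: t=2:+1/576 t=3:−1/864 = 1/1728
(3j)²=5/1287 [(4 4 4; 1 2 -3)], sign=-1
⇒ 4πI² = 7290/143143
I = (-1)√(7290/143143/(4π)) = -0.06366105

-0.063661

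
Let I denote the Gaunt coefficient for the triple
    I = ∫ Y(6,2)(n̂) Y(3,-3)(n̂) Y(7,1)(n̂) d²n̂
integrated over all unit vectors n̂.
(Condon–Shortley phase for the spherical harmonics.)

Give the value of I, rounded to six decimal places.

0.147021

Rules hold: Σm=0, L=16 even, 3≤7≤9.
N = 13·7·15 = 1365
Δ = 2!·10!·4!/17! = 1/2042040
Racah Σ t=0..2: t=0:+1/207360 t=1:−1/57600 t=2:+1/207360 = -1/129600
⇒ 3j(6 3 7; 0 0 0)² = 168/12155, sgn +1
Racah Σ t=0..0: t=0:+1/829440 = 1/829440
⇒ 3j(6 3 7; 2 -3 1)² = 35/2431, sgn +1
4πI² = N·(3j₀)²·(3jₘ)² = 123480/454597
I = +1·√(0.271625/4π) = 0.14702124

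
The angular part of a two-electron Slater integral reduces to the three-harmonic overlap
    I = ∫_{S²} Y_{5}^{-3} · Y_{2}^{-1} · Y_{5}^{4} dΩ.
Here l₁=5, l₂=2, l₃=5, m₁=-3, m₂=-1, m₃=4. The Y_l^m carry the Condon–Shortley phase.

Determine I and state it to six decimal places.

0.196098

m-sum 0 ✓  L=12 even ✓  3≤5≤7 ✓
Π(2lᵢ+1) = 11×5×11 = 605
triangle coeff Δ(5,2,5) = 1/38610
Σ_t [0,2]: t=0:+1/2880 t=1:−1/576 t=2:+1/2880 = -1/960
(3j)²=10/429 [(5 2 5; 0 0 0)], sign=+1
Σ_t [0,1]: t=0:+1/80640 t=1:−1/10080 = -1/11520
(3j)²=49/1430 [(5 2 5; -3 -1 4)], sign=+1
⇒ 4πI² = 245/507
I = (+1)√(245/507/(4π)) = 0.19609844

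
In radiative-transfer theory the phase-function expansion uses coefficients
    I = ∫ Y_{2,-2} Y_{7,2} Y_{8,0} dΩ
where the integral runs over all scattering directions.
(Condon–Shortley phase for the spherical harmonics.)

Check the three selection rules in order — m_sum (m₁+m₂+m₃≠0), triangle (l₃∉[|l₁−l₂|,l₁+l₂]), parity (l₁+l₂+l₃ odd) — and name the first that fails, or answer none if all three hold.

parity

m₁+m₂+m₃ = -2 + 2 + 0 = 0  ✓
triangle: |2−7|=5 ≤ l₃=8 ≤ 2+7=9  ✓
parity: l₁+l₂+l₃ = 17 is odd  ✗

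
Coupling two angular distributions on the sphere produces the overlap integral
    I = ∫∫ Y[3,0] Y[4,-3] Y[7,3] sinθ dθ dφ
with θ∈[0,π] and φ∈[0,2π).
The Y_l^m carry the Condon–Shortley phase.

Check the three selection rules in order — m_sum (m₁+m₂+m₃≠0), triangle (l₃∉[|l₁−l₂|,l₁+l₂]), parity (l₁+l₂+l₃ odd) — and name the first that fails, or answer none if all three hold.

m₁+m₂+m₃ = 0 − 3 + 3 = 0  ✓
triangle: |3−4|=1 ≤ l₃=7 ≤ 3+4=7  ✓
parity: l₁+l₂+l₃ = 14 is even  ✓

none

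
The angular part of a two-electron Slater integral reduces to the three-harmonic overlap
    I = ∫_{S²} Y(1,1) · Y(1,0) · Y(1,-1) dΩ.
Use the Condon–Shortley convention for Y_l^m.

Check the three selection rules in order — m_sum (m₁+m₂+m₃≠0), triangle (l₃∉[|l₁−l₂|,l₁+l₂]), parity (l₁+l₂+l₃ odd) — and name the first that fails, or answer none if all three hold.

parity

Σmᵢ = 0  ✓
l₃∈[|l₁−l₂|,l₁+l₂]=[0,2], have l₃=1  ✓
Σlᵢ = 3 ⇒ odd  ✗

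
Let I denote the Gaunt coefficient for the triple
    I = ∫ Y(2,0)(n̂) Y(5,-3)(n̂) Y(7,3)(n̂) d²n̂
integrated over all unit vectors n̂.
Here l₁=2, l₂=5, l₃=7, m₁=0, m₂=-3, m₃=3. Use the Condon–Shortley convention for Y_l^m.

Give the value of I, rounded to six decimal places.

-0.186208

Rules hold: Σm=0, L=14 even, 3≤7≤7.
N = 5·11·15 = 825
Δ = 0!·4!·10!/15! = 1/15015
Racah Σ t=0..0: t=0:+1/57600 = 1/57600
⇒ 3j(2 5 7; 0 0 0)² = 21/715, sgn -1
Racah Σ t=0..0: t=0:+1/322560 = 1/322560
⇒ 3j(2 5 7; 0 -3 3)² = 18/1001, sgn +1
4πI² = N·(3j₀)²·(3jₘ)² = 810/1859
I = -1·√(0.435718/4π) = -0.18620781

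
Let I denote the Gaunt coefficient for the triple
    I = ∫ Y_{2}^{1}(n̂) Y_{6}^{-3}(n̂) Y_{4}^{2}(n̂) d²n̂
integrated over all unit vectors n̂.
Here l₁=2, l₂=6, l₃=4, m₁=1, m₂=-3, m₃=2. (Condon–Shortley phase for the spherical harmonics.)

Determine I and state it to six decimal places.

-0.252474

Checks pass: Σm=0; 12 even; l₃=4∈[4,8].
(2·2+1)(2·6+1)(2·4+1) = 585
Δ: 4! 0! 8! / 13! → 1/6435
sum: t=2:+1/2304 = 1/2304
3j²(2 6 4; 0 0 0) = Δ·Π!·Σ² = 5/143  (sign +1)
sum: t=1:−1/8640 = -1/8640
3j²(2 6 4; 1 -3 2) = Δ·Π!·Σ² = 28/715  (sign -1)
combine: 4πI² = 585·5/143·28/715 = 1260/1573
take √, sign -1: I = -0.25247360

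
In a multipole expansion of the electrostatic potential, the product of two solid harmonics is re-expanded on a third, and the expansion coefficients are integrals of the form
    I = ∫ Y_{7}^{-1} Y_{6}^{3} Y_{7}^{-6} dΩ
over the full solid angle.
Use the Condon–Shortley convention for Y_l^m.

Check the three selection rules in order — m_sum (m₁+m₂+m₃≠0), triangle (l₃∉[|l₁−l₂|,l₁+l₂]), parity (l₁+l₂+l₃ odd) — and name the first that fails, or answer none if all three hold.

m_sum

azimuthal sum: -1 + 3 − 6 = -4  ✗
1 ≤ 7 ≤ 13 (triangle on l)
L = 7 + 6 + 7 = 20 (even)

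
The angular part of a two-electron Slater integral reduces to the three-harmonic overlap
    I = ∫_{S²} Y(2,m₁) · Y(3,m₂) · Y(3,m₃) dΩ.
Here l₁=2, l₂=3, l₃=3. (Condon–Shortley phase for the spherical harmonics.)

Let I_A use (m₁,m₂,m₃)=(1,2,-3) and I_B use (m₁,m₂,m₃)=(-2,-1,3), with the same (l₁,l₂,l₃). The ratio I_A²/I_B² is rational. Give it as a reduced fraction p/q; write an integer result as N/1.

Shared (l₁,l₂,l₃)=(2,3,3): N and (l;000)² cancel in I_A²/I_B².
A: Δ = 2!·2!·4!/9! = 1/3780; Racah Σ t=1..1: t=1:−1/48 = -1/48; ⇒ 3j(2 3 3; 1 2 -3)² = 5/84, sgn -1
B: Δ = 2!·2!·4!/9! = 1/3780; Racah Σ t=2..2: t=2:+1/96 = 1/96; ⇒ 3j(2 3 3; -2 -1 3)² = 1/42, sgn +1
I_A²/I_B² = (5/84)/(1/42) = 5/2

5/2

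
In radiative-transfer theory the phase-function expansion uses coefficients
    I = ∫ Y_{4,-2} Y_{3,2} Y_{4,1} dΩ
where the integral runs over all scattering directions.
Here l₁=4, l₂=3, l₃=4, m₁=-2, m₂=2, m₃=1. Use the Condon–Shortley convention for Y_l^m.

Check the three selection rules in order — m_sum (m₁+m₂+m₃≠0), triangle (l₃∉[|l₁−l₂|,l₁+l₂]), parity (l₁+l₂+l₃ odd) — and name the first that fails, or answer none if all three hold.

azimuthal sum: -2 + 2 + 1 = 1  ✗
1 ≤ 4 ≤ 7 (triangle on l)
L = 4 + 3 + 4 = 11 (odd)

m_sum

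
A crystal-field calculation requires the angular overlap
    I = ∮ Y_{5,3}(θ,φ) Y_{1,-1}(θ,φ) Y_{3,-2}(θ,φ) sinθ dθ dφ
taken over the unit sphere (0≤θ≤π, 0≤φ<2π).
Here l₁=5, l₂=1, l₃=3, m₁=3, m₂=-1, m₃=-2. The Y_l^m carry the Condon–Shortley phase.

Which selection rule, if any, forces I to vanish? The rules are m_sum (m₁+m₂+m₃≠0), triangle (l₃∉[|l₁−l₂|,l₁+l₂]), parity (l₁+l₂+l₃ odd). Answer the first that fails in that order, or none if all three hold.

Σmᵢ = 0  ✓
l₃∈[|l₁−l₂|,l₁+l₂]=[4,6], have l₃=3  ✗
Σlᵢ = 9 ⇒ odd

triangle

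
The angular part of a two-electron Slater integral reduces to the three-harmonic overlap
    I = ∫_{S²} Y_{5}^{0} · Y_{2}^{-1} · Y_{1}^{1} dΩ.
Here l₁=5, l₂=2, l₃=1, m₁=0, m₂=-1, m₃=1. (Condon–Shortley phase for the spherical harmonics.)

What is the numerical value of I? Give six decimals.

0.000000

l₃=1 ∉ [3,7] — triangle fails ⇒ I = 0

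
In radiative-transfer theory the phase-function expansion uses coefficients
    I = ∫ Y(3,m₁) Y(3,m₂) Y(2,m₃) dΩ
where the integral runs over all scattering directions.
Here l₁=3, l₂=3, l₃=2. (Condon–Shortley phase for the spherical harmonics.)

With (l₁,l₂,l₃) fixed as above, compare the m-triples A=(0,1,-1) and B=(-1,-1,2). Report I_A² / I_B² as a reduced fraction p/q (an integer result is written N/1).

1/12

Shared (l₁,l₂,l₃)=(3,3,2): N and (l;000)² cancel in I_A²/I_B².
A: Δ = 4!·2!·2!/9! = 1/3780; Racah Σ t=2..3: t=2:+1/8 t=3:−1/12 = 1/24; ⇒ 3j(3 3 2; 0 1 -1)² = 1/210, sgn -1
B: Δ = 4!·2!·2!/9! = 1/3780; Racah Σ t=2..2: t=2:+1/16 = 1/16; ⇒ 3j(3 3 2; -1 -1 2)² = 2/35, sgn +1
I_A²/I_B² = (1/210)/(2/35) = 1/12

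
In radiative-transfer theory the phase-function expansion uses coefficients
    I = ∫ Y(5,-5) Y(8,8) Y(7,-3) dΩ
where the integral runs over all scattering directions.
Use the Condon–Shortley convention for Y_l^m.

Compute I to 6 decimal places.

Checks pass: Σm=0; 20 even; l₃=7∈[3,13].
(2·5+1)(2·8+1)(2·7+1) = 2805
Δ: 6! 4! 10! / 21! → 1/814773960
sum: t=1:−1/87091200 t=2:+1/4976640 t=3:−1/2073600 t=4:+1/4976640 t=5:−1/87091200 = -1/9676800
3j²(5 8 7; 0 0 0) = Δ·Π!·Σ² = 360/46189  (sign +1)
sum: t=6:+1/62705664000 = 1/62705664000
3j²(5 8 7; -5 8 -3) = Δ·Π!·Σ² = 2/969  (sign +1)
combine: 4πI² = 2805·360/46189·2/969 = 3600/79781
take √, sign +1: I = 0.05992342

0.059923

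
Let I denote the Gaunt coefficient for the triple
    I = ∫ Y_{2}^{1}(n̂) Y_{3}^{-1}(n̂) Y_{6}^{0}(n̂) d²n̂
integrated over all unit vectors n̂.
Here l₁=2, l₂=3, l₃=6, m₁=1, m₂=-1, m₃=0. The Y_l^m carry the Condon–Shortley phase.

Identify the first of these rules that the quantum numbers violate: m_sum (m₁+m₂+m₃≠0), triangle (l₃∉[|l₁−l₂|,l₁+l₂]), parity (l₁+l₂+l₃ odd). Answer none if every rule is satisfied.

Σmᵢ = 0  ✓
l₃∈[|l₁−l₂|,l₁+l₂]=[1,5], have l₃=6  ✗
Σlᵢ = 11 ⇒ odd

triangle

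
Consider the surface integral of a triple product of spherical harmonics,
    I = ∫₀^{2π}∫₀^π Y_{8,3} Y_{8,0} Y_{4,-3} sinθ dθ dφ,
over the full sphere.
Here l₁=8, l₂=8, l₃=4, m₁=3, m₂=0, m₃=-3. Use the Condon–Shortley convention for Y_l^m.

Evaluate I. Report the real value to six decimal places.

0.083505

Rules hold: Σm=0, L=20 even, 0≤4≤16.
N = 17·17·9 = 2601
Δ = 12!·4!·4!/21! = 1/185175900
Racah Σ t=4..8: t=4:+1/557383680 t=5:−1/21772800 t=6:+1/8294400 t=7:−1/21772800 t=8:+1/557383680 = 1/30965760
⇒ 3j(8 8 4; 0 0 0)² = 36/4199, sgn +1
Racah Σ t=4..5: t=4:+1/139345920 t=5:−1/87091200 = -1/232243200
⇒ 3j(8 8 4; 3 0 -3)² = 33/8398, sgn +1
4πI² = N·(3j₀)²·(3jₘ)² = 5346/61009
I = +1·√(0.0876264/4π) = 0.08350502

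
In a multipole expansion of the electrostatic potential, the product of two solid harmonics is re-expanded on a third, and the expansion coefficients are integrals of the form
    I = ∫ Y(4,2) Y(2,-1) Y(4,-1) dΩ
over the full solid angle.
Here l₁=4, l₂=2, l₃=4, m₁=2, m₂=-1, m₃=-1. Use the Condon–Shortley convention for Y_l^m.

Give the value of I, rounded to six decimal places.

Rules hold: Σm=0, L=10 even, 2≤4≤6.
N = 9·5·9 = 405
Δ = 2!·6!·2!/11! = 1/13860
Racah Σ t=0..2: t=0:+1/192 t=1:−1/36 t=2:+1/192 = -5/288
⇒ 3j(4 2 4; 0 0 0)² = 20/693, sgn -1
Racah Σ t=0..1: t=0:+1/96 t=1:−1/240 = 1/160
⇒ 3j(4 2 4; 2 -1 -1)² = 27/1540, sgn -1
4πI² = N·(3j₀)²·(3jₘ)² = 1215/5929
I = +1·√(0.204925/4π) = 0.12770047

0.127700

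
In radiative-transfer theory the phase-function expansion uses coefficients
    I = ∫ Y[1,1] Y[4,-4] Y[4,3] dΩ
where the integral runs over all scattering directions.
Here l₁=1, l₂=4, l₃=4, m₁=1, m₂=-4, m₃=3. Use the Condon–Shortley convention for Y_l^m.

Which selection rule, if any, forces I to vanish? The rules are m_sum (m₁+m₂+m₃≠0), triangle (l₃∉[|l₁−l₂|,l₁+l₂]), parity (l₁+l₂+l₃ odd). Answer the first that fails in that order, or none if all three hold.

Σmᵢ = 0  ✓
l₃∈[|l₁−l₂|,l₁+l₂]=[3,5], have l₃=4  ✓
Σlᵢ = 9 ⇒ odd  ✗

parity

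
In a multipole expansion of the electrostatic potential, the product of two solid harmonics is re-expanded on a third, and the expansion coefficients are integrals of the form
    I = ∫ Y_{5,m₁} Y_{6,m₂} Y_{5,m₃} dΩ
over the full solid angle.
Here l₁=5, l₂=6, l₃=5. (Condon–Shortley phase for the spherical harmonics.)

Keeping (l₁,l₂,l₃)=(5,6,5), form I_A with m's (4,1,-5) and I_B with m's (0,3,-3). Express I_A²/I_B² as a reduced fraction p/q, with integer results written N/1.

63/125

l's match ⇒ only the (l;m) 3-j factors differ between A and B.
A: triangle coeff Δ(5,6,5) = 1/28588560; Σ_t [1,1]: t=1:−1/2073600 = -1/2073600; (3j)²=63/9724 [(5 6 5; 4 1 -5)], sign=-1
B: triangle coeff Δ(5,6,5) = 1/28588560; Σ_t [3,5]: t=3:−1/103680 t=4:+1/34560 t=5:−1/138240 = 1/82944; (3j)²=125/9724 [(5 6 5; 0 3 -3)], sign=+1
I_A²/I_B² = (63/9724)/(125/9724) = 63/125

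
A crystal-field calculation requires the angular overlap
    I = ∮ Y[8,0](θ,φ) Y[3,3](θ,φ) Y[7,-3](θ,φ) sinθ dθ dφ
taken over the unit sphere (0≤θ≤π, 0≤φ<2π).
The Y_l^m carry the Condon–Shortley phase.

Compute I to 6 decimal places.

m-sum 0 ✓  L=18 even ✓  5≤7≤11 ✓
Π(2lᵢ+1) = 17×7×15 = 1785
triangle coeff Δ(8,3,7) = 1/5290740
Σ_t [1,3]: t=1:−1/7257600 t=2:+1/2073600 t=3:−1/7257600 = 1/4838400
(3j)²=252/20995 [(8 3 7; 0 0 0)], sign=-1
Σ_t [4,4]: t=4:+1/46448640 = 1/46448640
(3j)²=75/8398 [(8 3 7; 0 3 -3)], sign=+1
⇒ 4πI² = 198450/1037153
I = (-1)√(198450/1037153/(4π)) = -0.12339547

-0.123395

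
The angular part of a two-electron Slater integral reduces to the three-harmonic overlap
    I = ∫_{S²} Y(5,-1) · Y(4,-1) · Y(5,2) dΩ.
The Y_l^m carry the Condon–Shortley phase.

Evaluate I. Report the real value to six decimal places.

Checks pass: Σm=0; 14 even; l₃=5∈[1,9].
(2·5+1)(2·4+1)(2·5+1) = 1089
Δ: 4! 6! 4! / 15! → 1/3153150
sum: t=0:+1/69120 t=1:−1/1728 t=2:+1/576 t=3:−1/1728 t=4:+1/69120 = 7/11520
3j²(5 4 5; 0 0 0) = Δ·Π!·Σ² = 2/143  (sign -1)
sum: t=0:+1/103680 t=1:−1/2880 t=2:+1/1152 t=3:−1/5184 = 7/20736
3j²(5 4 5; -1 -1 2) = Δ·Π!·Σ² = 35/2574  (sign -1)
combine: 4πI² = 1089·2/143·35/2574 = 35/169
take √, sign +1: I = 0.12837656

0.128377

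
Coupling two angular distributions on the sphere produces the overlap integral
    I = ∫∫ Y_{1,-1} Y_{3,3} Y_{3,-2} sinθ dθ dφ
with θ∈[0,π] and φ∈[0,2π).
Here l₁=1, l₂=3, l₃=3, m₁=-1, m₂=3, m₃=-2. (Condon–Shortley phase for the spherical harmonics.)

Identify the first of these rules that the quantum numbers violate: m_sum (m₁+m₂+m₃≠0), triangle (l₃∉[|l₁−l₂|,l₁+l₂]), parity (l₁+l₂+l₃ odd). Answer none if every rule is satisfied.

parity

Σmᵢ = 0  ✓
l₃∈[|l₁−l₂|,l₁+l₂]=[2,4], have l₃=3  ✓
Σlᵢ = 7 ⇒ odd  ✗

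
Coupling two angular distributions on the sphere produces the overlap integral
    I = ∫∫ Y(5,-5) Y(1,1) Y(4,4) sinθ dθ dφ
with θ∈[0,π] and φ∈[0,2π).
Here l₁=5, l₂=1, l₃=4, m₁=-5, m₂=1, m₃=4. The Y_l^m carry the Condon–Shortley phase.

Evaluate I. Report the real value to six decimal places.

-0.329416

m-sum 0 ✓  L=10 even ✓  4≤4≤6 ✓
Π(2lᵢ+1) = 11×3×9 = 297
triangle coeff Δ(5,1,4) = 1/495
Σ_t [1,1]: t=1:−1/576 = -1/576
(3j)²=5/99 [(5 1 4; 0 0 0)], sign=-1
Σ_t [2,2]: t=2:+1/80640 = 1/80640
(3j)²=1/11 [(5 1 4; -5 1 4)], sign=+1
⇒ 4πI² = 15/11
I = (-1)√(15/11/(4π)) = -0.32941575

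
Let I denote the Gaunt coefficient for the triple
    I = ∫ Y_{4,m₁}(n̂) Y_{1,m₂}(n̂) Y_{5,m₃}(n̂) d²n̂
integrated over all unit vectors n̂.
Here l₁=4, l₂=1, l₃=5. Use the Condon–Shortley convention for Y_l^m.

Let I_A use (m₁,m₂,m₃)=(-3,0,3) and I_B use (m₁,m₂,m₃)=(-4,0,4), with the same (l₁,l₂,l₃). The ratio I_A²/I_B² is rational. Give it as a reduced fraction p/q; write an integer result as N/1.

l's match ⇒ only the (l;m) 3-j factors differ between A and B.
A: triangle coeff Δ(4,1,5) = 1/495; Σ_t [0,0]: t=0:+1/5040 = 1/5040; (3j)²=16/495 [(4 1 5; -3 0 3)], sign=+1
B: triangle coeff Δ(4,1,5) = 1/495; Σ_t [0,0]: t=0:+1/40320 = 1/40320; (3j)²=1/55 [(4 1 5; -4 0 4)], sign=-1
I_A²/I_B² = (16/495)/(1/55) = 16/9

16/9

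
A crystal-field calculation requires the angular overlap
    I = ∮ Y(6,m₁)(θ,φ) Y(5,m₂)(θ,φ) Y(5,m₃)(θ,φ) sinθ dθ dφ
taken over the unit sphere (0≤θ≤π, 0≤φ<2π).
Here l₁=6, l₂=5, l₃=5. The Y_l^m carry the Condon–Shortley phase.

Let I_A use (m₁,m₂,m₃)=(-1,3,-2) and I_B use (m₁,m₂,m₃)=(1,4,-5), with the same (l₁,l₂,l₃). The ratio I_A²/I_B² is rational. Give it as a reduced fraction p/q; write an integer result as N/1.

4/135

l's match ⇒ only the (l;m) 3-j factors differ between A and B.
A: triangle coeff Δ(6,5,5) = 1/28588560; Σ_t [4,6]: t=4:+1/41472 t=5:−1/34560 t=6:+1/345600 = -1/518400; (3j)²=7/36465 [(6 5 5; -1 3 -2)], sign=+1
B: triangle coeff Δ(6,5,5) = 1/28588560; Σ_t [5,5]: t=5:−1/2073600 = -1/2073600; (3j)²=63/9724 [(6 5 5; 1 4 -5)], sign=-1
I_A²/I_B² = (7/36465)/(63/9724) = 4/135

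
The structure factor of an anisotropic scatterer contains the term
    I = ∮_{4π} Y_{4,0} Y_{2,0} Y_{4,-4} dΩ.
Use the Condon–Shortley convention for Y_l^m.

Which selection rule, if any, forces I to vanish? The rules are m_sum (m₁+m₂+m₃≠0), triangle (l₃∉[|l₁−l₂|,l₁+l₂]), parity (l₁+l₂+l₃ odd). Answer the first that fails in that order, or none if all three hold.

azimuthal sum: 0 + 0 − 4 = -4  ✗
2 ≤ 4 ≤ 6 (triangle on l)
L = 4 + 2 + 4 = 10 (even)

m_sum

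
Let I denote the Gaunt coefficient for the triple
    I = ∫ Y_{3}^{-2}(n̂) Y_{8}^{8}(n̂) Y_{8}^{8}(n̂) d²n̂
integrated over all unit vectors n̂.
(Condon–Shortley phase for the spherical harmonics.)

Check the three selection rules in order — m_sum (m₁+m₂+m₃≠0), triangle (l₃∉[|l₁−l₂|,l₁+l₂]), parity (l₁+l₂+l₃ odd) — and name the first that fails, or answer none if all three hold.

m_sum

azimuthal sum: -2 + 8 + 8 = 14  ✗
5 ≤ 8 ≤ 11 (triangle on l)
L = 3 + 8 + 8 = 19 (odd)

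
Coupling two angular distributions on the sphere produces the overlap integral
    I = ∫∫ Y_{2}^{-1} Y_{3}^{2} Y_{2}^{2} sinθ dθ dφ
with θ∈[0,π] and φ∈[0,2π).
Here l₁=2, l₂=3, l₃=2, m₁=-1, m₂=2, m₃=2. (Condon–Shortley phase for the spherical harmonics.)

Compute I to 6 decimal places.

0.000000

-1 + 2 + 2 = 3 ≠ 0: azimuthal integral kills it; I = 0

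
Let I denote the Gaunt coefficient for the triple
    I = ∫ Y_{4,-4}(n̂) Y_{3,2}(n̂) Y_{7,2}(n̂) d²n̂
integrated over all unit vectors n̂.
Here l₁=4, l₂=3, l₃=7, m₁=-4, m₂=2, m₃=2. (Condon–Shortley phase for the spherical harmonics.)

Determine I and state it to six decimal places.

0.020214

Rules hold: Σm=0, L=14 even, 1≤7≤7.
N = 9·7·15 = 945
Δ = 0!·8!·6!/15! = 1/45045
Racah Σ t=0..0: t=0:+1/20736 = 1/20736
⇒ 3j(4 3 7; 0 0 0)² = 35/1287, sgn -1
Racah Σ t=0..0: t=0:+1/4838400 = 1/4838400
⇒ 3j(4 3 7; -4 2 2)² = 1/5005, sgn -1
4πI² = N·(3j₀)²·(3jₘ)² = 105/20449
I = +1·√(0.00513473/4π) = 0.02021407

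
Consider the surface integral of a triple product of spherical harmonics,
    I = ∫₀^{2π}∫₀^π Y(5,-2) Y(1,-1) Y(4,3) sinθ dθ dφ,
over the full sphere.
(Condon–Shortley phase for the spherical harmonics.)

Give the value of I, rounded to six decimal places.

Checks pass: Σm=0; 10 even; l₃=4∈[4,6].
(2·5+1)(2·1+1)(2·4+1) = 297
Δ: 2! 8! 0! / 11! → 1/495
sum: t=1:−1/576 = -1/576
3j²(5 1 4; 0 0 0) = Δ·Π!·Σ² = 5/99  (sign -1)
sum: t=0:+1/10080 = 1/10080
3j²(5 1 4; -2 -1 3) = Δ·Π!·Σ² = 1/165  (sign -1)
combine: 4πI² = 297·5/99·1/165 = 1/11
take √, sign +1: I = 0.08505478

0.085055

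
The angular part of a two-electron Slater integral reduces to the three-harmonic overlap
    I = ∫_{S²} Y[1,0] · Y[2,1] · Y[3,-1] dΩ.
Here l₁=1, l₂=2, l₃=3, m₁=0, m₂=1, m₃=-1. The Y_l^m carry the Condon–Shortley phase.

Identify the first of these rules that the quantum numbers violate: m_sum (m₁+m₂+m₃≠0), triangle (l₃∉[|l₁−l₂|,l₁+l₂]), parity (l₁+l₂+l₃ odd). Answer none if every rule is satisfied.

azimuthal sum: 0 + 1 − 1 = 0  ✓
1 ≤ 3 ≤ 3 (triangle on l)  ✓
L = 1 + 2 + 3 = 6 (even)  ✓

none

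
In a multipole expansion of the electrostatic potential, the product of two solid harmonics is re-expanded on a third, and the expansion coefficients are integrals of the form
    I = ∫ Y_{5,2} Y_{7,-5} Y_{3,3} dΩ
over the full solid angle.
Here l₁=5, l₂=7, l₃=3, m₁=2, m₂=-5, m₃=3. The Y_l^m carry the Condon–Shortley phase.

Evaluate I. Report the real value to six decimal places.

Σlᵢ=15 odd — θ-integrand is odd under cosθ→−cosθ; I=0

0.000000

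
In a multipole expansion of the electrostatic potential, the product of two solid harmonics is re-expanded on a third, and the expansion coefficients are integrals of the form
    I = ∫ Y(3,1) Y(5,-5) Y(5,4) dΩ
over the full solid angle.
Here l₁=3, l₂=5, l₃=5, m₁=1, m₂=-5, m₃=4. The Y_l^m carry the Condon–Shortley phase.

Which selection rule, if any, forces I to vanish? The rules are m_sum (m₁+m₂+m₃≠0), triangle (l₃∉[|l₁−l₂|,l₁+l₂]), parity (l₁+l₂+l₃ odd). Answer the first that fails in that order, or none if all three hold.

parity

azimuthal sum: 1 − 5 + 4 = 0  ✓
2 ≤ 5 ≤ 8 (triangle on l)  ✓
L = 3 + 5 + 5 = 13 (odd)  ✗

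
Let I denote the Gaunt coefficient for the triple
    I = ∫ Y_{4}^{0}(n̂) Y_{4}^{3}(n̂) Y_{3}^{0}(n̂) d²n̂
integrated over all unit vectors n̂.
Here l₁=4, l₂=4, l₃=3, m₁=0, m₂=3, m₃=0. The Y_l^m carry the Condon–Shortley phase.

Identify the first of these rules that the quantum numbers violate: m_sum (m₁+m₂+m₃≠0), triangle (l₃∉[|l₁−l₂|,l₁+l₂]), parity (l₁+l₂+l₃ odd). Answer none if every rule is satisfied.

m_sum

Σmᵢ = 3  ✗
l₃∈[|l₁−l₂|,l₁+l₂]=[0,8], have l₃=3
Σlᵢ = 11 ⇒ odd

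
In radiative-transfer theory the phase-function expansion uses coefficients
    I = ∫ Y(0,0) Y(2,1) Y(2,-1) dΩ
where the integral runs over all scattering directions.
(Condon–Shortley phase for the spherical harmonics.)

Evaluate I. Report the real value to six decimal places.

-0.282095

m-sum 0 ✓  L=4 even ✓  2≤2≤2 ✓
Π(2lᵢ+1) = 1×5×5 = 25
triangle coeff Δ(0,2,2) = 1/5
Σ_t [0,0]: t=0:+1/4 = 1/4
(3j)²=1/5 [(0 2 2; 0 0 0)], sign=+1
Σ_t [0,0]: t=0:+1/6 = 1/6
(3j)²=1/5 [(0 2 2; 0 1 -1)], sign=-1
⇒ 4πI² = 1/1
I = (-1)√(1/1/(4π)) = -0.28209479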